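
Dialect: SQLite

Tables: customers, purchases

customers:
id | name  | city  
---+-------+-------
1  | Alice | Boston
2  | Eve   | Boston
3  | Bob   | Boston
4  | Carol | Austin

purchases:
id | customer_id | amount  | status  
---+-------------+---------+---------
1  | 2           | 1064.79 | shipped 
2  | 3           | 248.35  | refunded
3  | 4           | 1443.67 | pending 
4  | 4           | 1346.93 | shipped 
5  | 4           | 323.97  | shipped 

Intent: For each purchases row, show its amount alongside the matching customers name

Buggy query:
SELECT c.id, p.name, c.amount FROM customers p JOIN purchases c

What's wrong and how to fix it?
Bug: JOIN with no ON clause produces a cartesian product; every purchases row pairs with every customers row

Fix: Specify the join condition linking the foreign key to the parent id

Corrected query:
SELECT c.id, p.name, c.amount FROM customers p JOIN purchases c ON c.customer_id = p.id

Result:
id | name  | amount 
---+-------+--------
1  | Eve   | 1064.79
2  | Bob   | 248.35 
3  | Carol | 1443.67
4  | Carol | 1346.93
5  | Carol | 323.97 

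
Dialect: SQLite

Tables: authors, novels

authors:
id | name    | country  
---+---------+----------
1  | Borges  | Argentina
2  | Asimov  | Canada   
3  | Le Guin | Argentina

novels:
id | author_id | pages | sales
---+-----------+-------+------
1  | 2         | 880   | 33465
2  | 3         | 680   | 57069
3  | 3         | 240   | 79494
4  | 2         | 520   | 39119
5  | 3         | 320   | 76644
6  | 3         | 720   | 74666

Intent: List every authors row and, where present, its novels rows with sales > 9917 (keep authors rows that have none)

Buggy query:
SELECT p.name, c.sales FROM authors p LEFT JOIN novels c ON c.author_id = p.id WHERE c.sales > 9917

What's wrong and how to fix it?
Bug: A WHERE condition on the right-hand table after LEFT JOIN drops unmatched parents

Fix: Put 'c.sales > 9917' in the JOIN's ON clause instead of WHERE

Corrected query:
SELECT p.name, c.sales FROM authors p LEFT JOIN novels c ON c.author_id = p.id AND c.sales > 9917

Result:
name    | sales
--------+------
Borges  | NULL 
Asimov  | 33465
Asimov  | 39119
Le Guin | 57069
Le Guin | 74666
Le Guin | 76644
Le Guin | 79494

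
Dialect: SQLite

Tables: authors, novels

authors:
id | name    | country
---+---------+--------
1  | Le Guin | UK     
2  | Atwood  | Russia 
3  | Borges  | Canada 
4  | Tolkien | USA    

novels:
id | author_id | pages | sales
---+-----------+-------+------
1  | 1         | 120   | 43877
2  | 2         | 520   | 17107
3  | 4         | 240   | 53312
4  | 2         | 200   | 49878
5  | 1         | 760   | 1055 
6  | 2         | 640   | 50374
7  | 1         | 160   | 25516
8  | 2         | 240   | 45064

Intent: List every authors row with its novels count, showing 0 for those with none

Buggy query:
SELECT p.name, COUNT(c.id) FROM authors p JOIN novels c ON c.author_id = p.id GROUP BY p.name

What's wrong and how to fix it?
Bug: INNER JOIN drops authors rows that have no matching novels rows

Fix: Use LEFT JOIN so parents without children still appear (COUNT(c.id) gives 0)

Corrected query:
SELECT p.name, COUNT(c.id) FROM authors p LEFT JOIN novels c ON c.author_id = p.id GROUP BY p.name

Result:
name    | COUNT(c.id)
--------+------------
Atwood  | 4          
Borges  | 0          
Le Guin | 3          
Tolkien | 1          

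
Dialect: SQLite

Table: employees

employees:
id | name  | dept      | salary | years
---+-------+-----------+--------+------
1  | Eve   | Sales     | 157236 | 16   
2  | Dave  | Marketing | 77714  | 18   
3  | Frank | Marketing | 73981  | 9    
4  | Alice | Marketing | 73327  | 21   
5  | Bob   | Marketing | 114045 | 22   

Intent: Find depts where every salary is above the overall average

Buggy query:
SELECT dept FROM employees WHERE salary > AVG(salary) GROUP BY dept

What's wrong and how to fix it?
Bug: AVG() is an aggregate; it can't sit directly in WHERE

Fix: Use a subquery for AVG and a HAVING MIN(...) filter so the condition holds for every row in the group

Corrected query:
SELECT dept FROM employees GROUP BY dept HAVING MIN(salary) > (SELECT AVG(salary) FROM employees)

Result:
dept 
-----
Sales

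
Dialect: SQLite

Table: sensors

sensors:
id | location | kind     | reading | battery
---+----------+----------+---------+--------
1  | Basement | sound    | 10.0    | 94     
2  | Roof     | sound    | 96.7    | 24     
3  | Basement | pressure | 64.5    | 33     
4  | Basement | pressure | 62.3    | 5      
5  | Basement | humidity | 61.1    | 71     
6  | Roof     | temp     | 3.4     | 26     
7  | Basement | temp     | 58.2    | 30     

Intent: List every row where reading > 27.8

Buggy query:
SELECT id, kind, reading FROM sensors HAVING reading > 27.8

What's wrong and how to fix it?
Bug: This is a non-aggregate query (no GROUP BY, no aggregates), so in SQLite the HAVING clause is invalid here; a row-level condition belongs in WHERE

Fix: Use WHERE for row-level filtering

Corrected query:
SELECT id, kind, reading FROM sensors WHERE reading > 27.8

Result:
id | kind     | reading
---+----------+--------
2  | sound    | 96.7   
3  | pressure | 64.5   
4  | pressure | 62.3   
5  | humidity | 61.1   
7  | temp     | 58.2   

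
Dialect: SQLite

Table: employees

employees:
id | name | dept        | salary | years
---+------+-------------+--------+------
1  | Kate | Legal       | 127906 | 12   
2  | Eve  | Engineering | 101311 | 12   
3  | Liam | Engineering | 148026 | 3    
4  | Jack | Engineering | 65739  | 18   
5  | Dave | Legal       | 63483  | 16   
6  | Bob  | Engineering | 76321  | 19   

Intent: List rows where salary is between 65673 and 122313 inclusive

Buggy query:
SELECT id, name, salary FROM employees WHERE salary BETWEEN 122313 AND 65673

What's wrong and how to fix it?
Bug: BETWEEN expects the lower bound first; with 122313 AND 65673 the range is empty

Fix: Swap the bounds so the smaller value comes first

Corrected query:
SELECT id, name, salary FROM employees WHERE salary BETWEEN 65673 AND 122313

Result:
id | name | salary
---+------+-------
2  | Eve  | 101311
4  | Jack | 65739 
6  | Bob  | 76321 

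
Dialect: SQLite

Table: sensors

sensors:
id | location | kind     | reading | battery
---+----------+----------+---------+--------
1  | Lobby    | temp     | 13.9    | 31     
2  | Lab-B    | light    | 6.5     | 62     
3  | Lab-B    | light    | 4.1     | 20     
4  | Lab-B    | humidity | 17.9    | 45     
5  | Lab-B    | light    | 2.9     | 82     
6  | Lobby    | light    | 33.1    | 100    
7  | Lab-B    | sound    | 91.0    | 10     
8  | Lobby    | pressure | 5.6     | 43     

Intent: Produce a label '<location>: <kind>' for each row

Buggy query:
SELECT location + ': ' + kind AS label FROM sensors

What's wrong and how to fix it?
Bug: '+' is numeric addition; on text columns SQLite converts them to 0 instead of concatenating

Fix: Use the || operator for string concatenation

Corrected query:
SELECT location || ': ' || kind AS label FROM sensors

Result:
label          
---------------
Lobby: temp    
Lab-B: light   
Lab-B: light   
Lab-B: humidity
Lab-B: light   
Lobby: light   
Lab-B: sound   
Lobby: pressure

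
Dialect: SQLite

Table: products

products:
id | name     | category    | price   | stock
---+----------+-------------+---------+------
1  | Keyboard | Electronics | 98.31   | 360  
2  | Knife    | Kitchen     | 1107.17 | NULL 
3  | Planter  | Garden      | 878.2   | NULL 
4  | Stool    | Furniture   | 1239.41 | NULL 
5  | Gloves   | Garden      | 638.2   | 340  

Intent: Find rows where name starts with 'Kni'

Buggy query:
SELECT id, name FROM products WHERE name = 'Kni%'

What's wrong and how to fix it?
Bug: Wildcards only work with LIKE; '=' treats '%' as a literal character

Fix: Replace '=' with LIKE so 'Kni%' is treated as a pattern

Corrected query:
SELECT id, name FROM products WHERE name LIKE 'Kni%'

Result:
id | name 
---+------
2  | Knife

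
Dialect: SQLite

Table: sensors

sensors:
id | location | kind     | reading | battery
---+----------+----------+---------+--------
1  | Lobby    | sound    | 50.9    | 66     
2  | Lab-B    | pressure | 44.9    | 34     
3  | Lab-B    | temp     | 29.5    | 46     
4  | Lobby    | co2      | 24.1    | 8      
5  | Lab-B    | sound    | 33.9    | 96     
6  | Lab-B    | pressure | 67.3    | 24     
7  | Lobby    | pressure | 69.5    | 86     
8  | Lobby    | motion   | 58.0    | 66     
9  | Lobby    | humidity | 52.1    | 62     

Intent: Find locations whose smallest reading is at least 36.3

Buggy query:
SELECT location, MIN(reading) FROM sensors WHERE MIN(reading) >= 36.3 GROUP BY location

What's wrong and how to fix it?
Bug: MIN() in WHERE is a misuse of aggregate

Fix: Replace WHERE with HAVING after the GROUP BY

Corrected query:
SELECT location, MIN(reading) FROM sensors GROUP BY location HAVING MIN(reading) >= 36.3

Result:
(no rows)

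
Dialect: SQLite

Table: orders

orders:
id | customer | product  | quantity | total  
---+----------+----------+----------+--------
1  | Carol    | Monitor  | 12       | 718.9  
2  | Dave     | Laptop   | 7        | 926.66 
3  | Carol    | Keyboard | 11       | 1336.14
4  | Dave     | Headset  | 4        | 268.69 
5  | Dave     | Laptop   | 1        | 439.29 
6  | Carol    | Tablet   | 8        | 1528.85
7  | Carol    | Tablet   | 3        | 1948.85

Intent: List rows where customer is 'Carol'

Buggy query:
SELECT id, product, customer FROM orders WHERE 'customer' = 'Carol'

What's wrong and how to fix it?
Bug: Single quotes denote string literals in SQL; the column name is being compared as a constant string

Fix: Reference the column as customer without single quotes

Corrected query:
SELECT id, product, customer FROM orders WHERE customer = 'Carol'

Result:
id | product  | customer
---+----------+---------
1  | Monitor  | Carol   
3  | Keyboard | Carol   
6  | Tablet   | Carol   
7  | Tablet   | Carol   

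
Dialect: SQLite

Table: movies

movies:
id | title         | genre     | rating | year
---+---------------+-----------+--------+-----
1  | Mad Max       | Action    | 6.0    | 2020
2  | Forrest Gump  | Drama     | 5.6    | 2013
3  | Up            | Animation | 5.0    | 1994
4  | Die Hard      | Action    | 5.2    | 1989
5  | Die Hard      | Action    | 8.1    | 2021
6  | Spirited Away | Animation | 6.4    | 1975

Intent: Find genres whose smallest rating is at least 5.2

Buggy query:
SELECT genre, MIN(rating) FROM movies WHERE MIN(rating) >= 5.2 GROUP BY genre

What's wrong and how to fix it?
Bug: MIN() in WHERE is a misuse of aggregate

Fix: Use HAVING for the per-group MIN condition

Corrected query:
SELECT genre, MIN(rating) FROM movies GROUP BY genre HAVING MIN(rating) >= 5.2

Result:
genre  | MIN(rating)
-------+------------
Action | 5.2        
Drama  | 5.6        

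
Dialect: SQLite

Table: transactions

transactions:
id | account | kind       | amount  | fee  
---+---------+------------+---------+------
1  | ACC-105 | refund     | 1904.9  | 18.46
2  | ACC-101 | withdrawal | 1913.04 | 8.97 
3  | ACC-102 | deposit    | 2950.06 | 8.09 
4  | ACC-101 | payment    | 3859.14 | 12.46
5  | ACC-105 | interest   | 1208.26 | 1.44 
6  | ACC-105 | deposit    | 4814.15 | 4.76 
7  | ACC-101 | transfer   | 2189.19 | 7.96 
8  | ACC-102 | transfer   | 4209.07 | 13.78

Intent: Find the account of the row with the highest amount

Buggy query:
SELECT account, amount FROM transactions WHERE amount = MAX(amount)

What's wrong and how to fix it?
Bug: MAX(amount) is an aggregate and cannot be used directly in WHERE

Fix: Wrap MAX in a scalar subquery so WHERE compares against a single value

Corrected query:
SELECT account, amount FROM transactions WHERE amount = (SELECT MAX(amount) FROM transactions)

Result:
account | amount 
--------+--------
ACC-105 | 4814.15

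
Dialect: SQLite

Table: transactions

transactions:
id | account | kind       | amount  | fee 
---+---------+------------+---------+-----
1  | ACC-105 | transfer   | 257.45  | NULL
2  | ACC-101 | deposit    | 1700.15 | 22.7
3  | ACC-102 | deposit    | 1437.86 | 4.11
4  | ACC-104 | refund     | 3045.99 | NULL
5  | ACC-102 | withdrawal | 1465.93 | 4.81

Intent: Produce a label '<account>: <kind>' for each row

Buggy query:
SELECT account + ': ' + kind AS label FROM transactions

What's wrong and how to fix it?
Bug: '+' is numeric addition; on text columns SQLite converts them to 0 instead of concatenating

Fix: Replace + with || to concatenate text

Corrected query:
SELECT account || ': ' || kind AS label FROM transactions

Result:
label              
-------------------
ACC-105: transfer  
ACC-101: deposit   
ACC-102: deposit   
ACC-104: refund    
ACC-102: withdrawal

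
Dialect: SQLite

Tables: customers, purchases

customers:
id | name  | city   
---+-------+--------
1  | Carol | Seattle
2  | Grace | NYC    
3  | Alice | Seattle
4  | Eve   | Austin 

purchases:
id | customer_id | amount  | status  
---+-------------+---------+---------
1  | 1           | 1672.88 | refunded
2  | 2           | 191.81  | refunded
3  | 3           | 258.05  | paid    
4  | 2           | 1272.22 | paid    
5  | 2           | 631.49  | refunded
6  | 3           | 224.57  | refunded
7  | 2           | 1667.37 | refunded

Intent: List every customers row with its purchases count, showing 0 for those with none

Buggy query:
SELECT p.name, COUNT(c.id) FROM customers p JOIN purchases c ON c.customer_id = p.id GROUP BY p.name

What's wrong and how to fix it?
Bug: INNER JOIN drops customers rows that have no matching purchases rows

Fix: Switch to LEFT JOIN to retain unmatched parent rows

Corrected query:
SELECT p.name, COUNT(c.id) FROM customers p LEFT JOIN purchases c ON c.customer_id = p.id GROUP BY p.name

Result:
name  | COUNT(c.id)
------+------------
Alice | 2          
Carol | 1          
Eve   | 0          
Grace | 4          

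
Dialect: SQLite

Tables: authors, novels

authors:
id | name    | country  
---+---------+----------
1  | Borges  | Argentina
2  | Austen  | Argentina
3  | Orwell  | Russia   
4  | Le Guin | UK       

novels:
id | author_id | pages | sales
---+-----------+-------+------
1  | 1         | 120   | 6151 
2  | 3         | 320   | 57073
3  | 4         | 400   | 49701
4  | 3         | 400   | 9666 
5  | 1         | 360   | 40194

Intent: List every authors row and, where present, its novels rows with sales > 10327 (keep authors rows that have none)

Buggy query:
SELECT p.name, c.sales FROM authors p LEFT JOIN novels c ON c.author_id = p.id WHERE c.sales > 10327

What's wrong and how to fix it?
Bug: A WHERE condition on the right-hand table after LEFT JOIN drops unmatched parents

Fix: Put 'c.sales > 10327' in the JOIN's ON clause instead of WHERE

Corrected query:
SELECT p.name, c.sales FROM authors p LEFT JOIN novels c ON c.author_id = p.id AND c.sales > 10327

Result:
name    | sales
--------+------
Borges  | 40194
Austen  | NULL 
Orwell  | 57073
Le Guin | 49701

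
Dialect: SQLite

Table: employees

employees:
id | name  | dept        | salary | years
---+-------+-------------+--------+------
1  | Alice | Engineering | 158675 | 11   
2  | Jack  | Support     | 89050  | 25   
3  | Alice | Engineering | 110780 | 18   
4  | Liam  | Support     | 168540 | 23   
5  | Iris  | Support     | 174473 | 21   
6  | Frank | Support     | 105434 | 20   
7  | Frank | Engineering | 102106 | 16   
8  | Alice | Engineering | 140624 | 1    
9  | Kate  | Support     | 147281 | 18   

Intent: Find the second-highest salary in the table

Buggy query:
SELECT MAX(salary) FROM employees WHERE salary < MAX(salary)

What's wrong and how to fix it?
Bug: The inner MAX is an aggregate inside WHERE, which is not allowed

Fix: Compute the overall MAX in a subquery, then take MAX of rows below it

Corrected query:
SELECT MAX(salary) FROM employees WHERE salary < (SELECT MAX(salary) FROM employees)

Result:
MAX(salary)
-----------
168540     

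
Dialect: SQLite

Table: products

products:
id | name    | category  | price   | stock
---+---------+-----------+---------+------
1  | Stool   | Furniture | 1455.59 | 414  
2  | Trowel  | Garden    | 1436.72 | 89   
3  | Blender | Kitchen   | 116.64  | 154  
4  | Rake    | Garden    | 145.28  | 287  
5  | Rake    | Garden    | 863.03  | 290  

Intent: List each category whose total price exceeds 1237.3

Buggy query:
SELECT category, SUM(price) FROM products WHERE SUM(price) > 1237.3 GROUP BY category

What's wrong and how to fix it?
Bug: WHERE runs before GROUP BY, so aggregates aren't available there

Fix: Use HAVING (which filters groups after aggregation) instead of WHERE

Corrected query:
SELECT category, SUM(price) FROM products GROUP BY category HAVING SUM(price) > 1237.3

Result:
category  | SUM(price)
----------+-----------
Furniture | 1455.59   
Garden    | 2445.03   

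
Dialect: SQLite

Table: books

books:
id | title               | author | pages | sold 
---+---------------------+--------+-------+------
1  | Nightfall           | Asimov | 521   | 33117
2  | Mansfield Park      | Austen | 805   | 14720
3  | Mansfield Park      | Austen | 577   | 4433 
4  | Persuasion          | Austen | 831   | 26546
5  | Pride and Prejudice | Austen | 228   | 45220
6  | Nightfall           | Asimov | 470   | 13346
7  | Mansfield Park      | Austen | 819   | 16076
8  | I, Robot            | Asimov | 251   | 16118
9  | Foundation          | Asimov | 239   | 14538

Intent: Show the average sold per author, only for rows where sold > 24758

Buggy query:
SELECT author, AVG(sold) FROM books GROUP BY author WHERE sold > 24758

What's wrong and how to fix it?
Bug: WHERE cannot follow GROUP BY

Fix: Move the WHERE clause before GROUP BY

Corrected query:
SELECT author, AVG(sold) FROM books WHERE sold > 24758 GROUP BY author

Result:
author | AVG(sold)
-------+----------
Asimov | 33117    
Austen | 35883    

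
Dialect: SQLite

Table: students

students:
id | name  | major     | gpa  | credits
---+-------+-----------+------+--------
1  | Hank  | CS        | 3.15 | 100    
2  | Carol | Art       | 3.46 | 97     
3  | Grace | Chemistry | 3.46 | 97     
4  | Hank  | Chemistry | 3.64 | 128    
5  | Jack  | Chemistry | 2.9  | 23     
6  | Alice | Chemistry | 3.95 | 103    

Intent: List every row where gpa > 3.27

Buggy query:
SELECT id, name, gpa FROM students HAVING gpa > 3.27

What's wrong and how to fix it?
Bug: HAVING filters the output of aggregation, but this query has no GROUP BY and no aggregate functions, so SQLite rejects it (HAVING clause on a non-aggregate query); the condition here is per row

Fix: Replace HAVING with WHERE since the condition applies to individual rows

Corrected query:
SELECT id, name, gpa FROM students WHERE gpa > 3.27

Result:
id | name  | gpa 
---+-------+-----
2  | Carol | 3.46
3  | Grace | 3.46
4  | Hank  | 3.64
6  | Alice | 3.95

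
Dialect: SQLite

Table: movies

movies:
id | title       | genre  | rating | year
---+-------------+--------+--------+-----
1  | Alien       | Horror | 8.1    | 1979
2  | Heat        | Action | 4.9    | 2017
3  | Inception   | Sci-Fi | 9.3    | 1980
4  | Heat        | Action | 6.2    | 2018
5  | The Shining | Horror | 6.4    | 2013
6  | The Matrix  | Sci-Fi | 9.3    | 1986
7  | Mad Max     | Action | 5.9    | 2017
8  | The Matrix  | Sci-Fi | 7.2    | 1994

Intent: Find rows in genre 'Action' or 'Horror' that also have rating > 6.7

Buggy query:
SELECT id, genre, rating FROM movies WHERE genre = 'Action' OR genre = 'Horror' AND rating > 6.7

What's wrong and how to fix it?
Bug: AND binds tighter than OR, so this parses as genre = 'Action' OR (genre = 'Horror' AND rating > 6.7)

Fix: Add parentheses around the OR so the AND applies to both alternatives

Corrected query:
SELECT id, genre, rating FROM movies WHERE (genre = 'Action' OR genre = 'Horror') AND rating > 6.7

Result:
id | genre  | rating
---+--------+-------
1  | Horror | 8.1   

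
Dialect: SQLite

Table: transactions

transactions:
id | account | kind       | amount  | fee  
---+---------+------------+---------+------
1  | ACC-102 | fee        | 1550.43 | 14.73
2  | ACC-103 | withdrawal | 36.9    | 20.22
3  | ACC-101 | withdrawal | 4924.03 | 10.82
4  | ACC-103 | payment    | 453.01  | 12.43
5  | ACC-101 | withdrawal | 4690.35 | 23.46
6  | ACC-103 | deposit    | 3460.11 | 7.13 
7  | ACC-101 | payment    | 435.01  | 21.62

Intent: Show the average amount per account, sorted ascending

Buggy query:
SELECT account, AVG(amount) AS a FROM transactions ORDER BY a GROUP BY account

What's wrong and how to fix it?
Bug: ORDER BY appears before GROUP BY; SQL clause order requires GROUP BY first

Fix: Move ORDER BY to the end, after GROUP BY

Corrected query:
SELECT account, AVG(amount) AS a FROM transactions GROUP BY account ORDER BY a

Result:
account | a          
--------+------------
ACC-103 | 1316.673333
ACC-102 | 1550.43    
ACC-101 | 3349.796667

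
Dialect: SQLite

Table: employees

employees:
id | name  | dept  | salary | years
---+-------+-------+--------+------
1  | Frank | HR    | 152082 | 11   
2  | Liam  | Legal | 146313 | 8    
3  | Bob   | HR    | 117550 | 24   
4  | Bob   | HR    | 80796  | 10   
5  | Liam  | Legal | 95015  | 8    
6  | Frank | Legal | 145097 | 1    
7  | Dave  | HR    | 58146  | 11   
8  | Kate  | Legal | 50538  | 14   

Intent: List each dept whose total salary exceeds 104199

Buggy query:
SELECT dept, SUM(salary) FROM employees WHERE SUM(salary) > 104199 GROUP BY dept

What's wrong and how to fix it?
Bug: WHERE runs before GROUP BY, so aggregates aren't available there

Fix: Use HAVING (which filters groups after aggregation) instead of WHERE

Corrected query:
SELECT dept, SUM(salary) FROM employees GROUP BY dept HAVING SUM(salary) > 104199

Result:
dept  | SUM(salary)
------+------------
HR    | 408574     
Legal | 436963     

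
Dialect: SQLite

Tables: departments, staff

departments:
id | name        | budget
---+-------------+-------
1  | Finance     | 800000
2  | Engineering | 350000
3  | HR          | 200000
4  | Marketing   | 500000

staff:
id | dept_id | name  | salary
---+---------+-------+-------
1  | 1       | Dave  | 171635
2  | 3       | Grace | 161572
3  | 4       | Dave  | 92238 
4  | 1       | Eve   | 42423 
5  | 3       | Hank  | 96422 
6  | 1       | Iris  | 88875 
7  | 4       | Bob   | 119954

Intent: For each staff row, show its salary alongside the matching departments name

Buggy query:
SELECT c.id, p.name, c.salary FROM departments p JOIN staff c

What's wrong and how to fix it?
Bug: Missing join condition: each staff row is matched to all departments rows instead of just its own

Fix: Specify the join condition linking the foreign key to the parent id

Corrected query:
SELECT c.id, p.name, c.salary FROM departments p JOIN staff c ON c.dept_id = p.id

Result:
id | name      | salary
---+-----------+-------
1  | Finance   | 171635
2  | HR        | 161572
3  | Marketing | 92238 
4  | Finance   | 42423 
5  | HR        | 96422 
6  | Finance   | 88875 
7  | Marketing | 119954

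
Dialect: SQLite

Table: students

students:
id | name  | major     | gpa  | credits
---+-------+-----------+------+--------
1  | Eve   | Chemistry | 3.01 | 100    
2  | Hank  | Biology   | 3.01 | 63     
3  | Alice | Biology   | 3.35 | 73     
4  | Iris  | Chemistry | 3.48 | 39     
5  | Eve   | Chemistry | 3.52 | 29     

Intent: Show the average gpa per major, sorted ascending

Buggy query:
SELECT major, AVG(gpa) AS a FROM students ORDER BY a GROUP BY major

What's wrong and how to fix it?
Bug: GROUP BY must precede ORDER BY

Fix: Move ORDER BY to the end, after GROUP BY

Corrected query:
SELECT major, AVG(gpa) AS a FROM students GROUP BY major ORDER BY a

Result:
major     | a       
----------+---------
Biology   | 3.18    
Chemistry | 3.336667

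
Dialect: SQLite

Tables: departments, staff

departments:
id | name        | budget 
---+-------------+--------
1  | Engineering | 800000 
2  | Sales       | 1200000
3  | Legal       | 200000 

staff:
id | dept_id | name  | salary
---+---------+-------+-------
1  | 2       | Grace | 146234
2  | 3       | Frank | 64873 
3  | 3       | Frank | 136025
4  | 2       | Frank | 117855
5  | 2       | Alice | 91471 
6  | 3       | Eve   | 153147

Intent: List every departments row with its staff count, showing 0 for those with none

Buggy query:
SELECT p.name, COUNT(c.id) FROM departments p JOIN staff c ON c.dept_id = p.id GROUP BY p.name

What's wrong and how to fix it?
Bug: INNER JOIN drops departments rows that have no matching staff rows

Fix: Use LEFT JOIN so parents without children still appear (COUNT(c.id) gives 0)

Corrected query:
SELECT p.name, COUNT(c.id) FROM departments p LEFT JOIN staff c ON c.dept_id = p.id GROUP BY p.name

Result:
name        | COUNT(c.id)
------------+------------
Engineering | 0          
Legal       | 3          
Sales       | 3          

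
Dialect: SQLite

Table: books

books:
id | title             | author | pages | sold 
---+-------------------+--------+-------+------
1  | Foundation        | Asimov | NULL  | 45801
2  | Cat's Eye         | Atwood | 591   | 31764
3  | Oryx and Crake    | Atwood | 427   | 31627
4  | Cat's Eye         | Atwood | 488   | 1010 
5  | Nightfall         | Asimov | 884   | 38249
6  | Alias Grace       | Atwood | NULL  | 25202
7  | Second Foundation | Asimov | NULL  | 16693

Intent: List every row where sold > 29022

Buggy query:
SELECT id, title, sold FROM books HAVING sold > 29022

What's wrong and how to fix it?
Bug: HAVING filters the output of aggregation, but this query has no GROUP BY and no aggregate functions, so SQLite rejects it (HAVING clause on a non-aggregate query); the condition here is per row

Fix: Replace HAVING with WHERE since the condition applies to individual rows

Corrected query:
SELECT id, title, sold FROM books WHERE sold > 29022

Result:
id | title          | sold 
---+----------------+------
1  | Foundation     | 45801
2  | Cat's Eye      | 31764
3  | Oryx and Crake | 31627
5  | Nightfall      | 38249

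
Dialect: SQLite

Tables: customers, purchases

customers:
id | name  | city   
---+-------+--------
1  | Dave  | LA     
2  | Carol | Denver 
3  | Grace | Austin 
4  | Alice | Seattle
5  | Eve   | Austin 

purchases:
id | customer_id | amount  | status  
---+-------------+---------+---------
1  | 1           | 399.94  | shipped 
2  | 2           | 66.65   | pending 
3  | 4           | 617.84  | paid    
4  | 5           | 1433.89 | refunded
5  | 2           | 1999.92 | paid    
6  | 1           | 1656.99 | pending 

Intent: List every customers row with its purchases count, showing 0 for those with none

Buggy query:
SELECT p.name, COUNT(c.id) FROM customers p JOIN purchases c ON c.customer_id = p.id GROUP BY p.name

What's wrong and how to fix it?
Bug: INNER JOIN drops customers rows that have no matching purchases rows

Fix: Switch to LEFT JOIN to retain unmatched parent rows

Corrected query:
SELECT p.name, COUNT(c.id) FROM customers p LEFT JOIN purchases c ON c.customer_id = p.id GROUP BY p.name

Result:
name  | COUNT(c.id)
------+------------
Alice | 1          
Carol | 2          
Dave  | 2          
Eve   | 1          
Grace | 0          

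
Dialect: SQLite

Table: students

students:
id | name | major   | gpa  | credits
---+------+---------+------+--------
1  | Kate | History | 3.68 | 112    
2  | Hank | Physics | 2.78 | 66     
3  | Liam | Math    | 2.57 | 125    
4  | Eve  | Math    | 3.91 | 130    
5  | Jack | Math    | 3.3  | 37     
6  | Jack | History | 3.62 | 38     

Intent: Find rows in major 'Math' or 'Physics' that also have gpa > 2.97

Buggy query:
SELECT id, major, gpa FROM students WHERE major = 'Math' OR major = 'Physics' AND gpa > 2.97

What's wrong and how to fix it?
Bug: AND binds tighter than OR, so this parses as major = 'Math' OR (major = 'Physics' AND gpa > 2.97)

Fix: Add parentheses around the OR so the AND applies to both alternatives

Corrected query:
SELECT id, major, gpa FROM students WHERE (major = 'Math' OR major = 'Physics') AND gpa > 2.97

Result:
id | major | gpa 
---+-------+-----
4  | Math  | 3.91
5  | Math  | 3.3 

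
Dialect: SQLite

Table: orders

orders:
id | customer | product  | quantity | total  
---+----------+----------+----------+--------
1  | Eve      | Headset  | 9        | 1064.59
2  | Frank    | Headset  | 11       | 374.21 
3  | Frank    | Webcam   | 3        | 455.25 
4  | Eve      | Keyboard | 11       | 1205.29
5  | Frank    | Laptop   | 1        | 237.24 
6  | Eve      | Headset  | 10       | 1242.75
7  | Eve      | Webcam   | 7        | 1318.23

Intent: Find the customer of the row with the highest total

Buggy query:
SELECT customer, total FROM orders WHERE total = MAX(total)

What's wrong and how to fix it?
Bug: MAX(total) is an aggregate and cannot be used directly in WHERE

Fix: Use a subquery: WHERE total = (SELECT MAX(total) FROM orders)

Corrected query:
SELECT customer, total FROM orders WHERE total = (SELECT MAX(total) FROM orders)

Result:
customer | total  
---------+--------
Eve      | 1318.23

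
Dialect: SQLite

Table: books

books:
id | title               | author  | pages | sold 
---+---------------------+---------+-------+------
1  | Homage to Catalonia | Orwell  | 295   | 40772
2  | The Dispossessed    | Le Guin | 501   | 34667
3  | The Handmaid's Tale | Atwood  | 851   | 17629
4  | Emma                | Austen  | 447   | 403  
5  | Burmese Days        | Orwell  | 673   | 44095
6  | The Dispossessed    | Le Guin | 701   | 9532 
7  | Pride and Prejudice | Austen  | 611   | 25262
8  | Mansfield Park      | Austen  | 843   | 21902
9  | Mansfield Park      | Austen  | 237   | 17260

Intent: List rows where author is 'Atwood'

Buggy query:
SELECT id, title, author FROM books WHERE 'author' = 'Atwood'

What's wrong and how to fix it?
Bug: 'author' in single quotes is a string literal, not the column; the comparison is literal-vs-literal and never true

Fix: Remove the quotes around the column name (or use double quotes for an identifier)

Corrected query:
SELECT id, title, author FROM books WHERE author = 'Atwood'

Result:
id | title               | author
---+---------------------+-------
3  | The Handmaid's Tale | Atwood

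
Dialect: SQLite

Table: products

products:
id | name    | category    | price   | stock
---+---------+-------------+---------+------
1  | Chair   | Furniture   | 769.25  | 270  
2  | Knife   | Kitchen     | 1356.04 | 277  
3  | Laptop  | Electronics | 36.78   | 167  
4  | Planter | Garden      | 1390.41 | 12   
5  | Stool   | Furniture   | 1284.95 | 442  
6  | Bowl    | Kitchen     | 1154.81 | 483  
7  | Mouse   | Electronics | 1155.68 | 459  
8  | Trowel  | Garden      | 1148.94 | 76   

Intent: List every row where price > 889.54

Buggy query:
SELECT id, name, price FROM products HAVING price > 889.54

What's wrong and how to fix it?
Bug: This is a non-aggregate query (no GROUP BY, no aggregates), so in SQLite the HAVING clause is invalid here; a row-level condition belongs in WHERE

Fix: Replace HAVING with WHERE since the condition applies to individual rows

Corrected query:
SELECT id, name, price FROM products WHERE price > 889.54

Result:
id | name    | price  
---+---------+--------
2  | Knife   | 1356.04
4  | Planter | 1390.41
5  | Stool   | 1284.95
6  | Bowl    | 1154.81
7  | Mouse   | 1155.68
8  | Trowel  | 1148.94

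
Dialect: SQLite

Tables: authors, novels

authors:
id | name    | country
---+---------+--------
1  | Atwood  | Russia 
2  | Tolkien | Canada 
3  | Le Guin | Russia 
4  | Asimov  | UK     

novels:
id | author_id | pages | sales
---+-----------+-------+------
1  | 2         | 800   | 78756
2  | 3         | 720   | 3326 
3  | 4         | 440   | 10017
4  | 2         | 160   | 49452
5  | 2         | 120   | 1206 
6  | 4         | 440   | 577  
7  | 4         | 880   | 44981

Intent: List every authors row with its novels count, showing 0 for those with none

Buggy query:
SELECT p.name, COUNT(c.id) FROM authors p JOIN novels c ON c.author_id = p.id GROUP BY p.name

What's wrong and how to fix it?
Bug: An inner join excludes parents with zero children

Fix: Use LEFT JOIN so parents without children still appear (COUNT(c.id) gives 0)

Corrected query:
SELECT p.name, COUNT(c.id) FROM authors p LEFT JOIN novels c ON c.author_id = p.id GROUP BY p.name

Result:
name    | COUNT(c.id)
--------+------------
Asimov  | 3          
Atwood  | 0          
Le Guin | 1          
Tolkien | 3          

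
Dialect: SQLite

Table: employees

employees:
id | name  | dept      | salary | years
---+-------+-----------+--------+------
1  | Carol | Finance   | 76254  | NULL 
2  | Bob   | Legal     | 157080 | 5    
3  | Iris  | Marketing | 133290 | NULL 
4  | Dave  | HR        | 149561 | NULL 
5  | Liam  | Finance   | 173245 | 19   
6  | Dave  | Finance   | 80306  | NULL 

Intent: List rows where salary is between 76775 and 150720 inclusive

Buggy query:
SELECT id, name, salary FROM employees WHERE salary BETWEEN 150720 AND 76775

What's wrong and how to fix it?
Bug: The bounds are reversed; BETWEEN a AND b requires a <= b to match anything

Fix: Swap the bounds so the smaller value comes first

Corrected query:
SELECT id, name, salary FROM employees WHERE salary BETWEEN 76775 AND 150720

Result:
id | name | salary
---+------+-------
3  | Iris | 133290
4  | Dave | 149561
6  | Dave | 80306 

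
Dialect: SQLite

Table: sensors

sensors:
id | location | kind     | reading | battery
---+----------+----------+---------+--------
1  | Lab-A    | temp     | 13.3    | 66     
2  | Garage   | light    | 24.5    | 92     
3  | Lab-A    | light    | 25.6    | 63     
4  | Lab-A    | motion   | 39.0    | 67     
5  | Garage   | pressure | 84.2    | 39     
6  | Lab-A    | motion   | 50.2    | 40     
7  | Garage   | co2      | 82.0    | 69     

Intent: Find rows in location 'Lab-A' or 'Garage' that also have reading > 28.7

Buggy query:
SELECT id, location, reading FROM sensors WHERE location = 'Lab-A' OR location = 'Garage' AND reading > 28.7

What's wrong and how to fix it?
Bug: Without parentheses, AND is evaluated before OR, so the reading filter only applies to the 'Garage' branch

Fix: Add parentheses around the OR so the AND applies to both alternatives

Corrected query:
SELECT id, location, reading FROM sensors WHERE (location = 'Lab-A' OR location = 'Garage') AND reading > 28.7

Result:
id | location | reading
---+----------+--------
4  | Lab-A    | 39     
5  | Garage   | 84.2   
6  | Lab-A    | 50.2   
7  | Garage   | 82     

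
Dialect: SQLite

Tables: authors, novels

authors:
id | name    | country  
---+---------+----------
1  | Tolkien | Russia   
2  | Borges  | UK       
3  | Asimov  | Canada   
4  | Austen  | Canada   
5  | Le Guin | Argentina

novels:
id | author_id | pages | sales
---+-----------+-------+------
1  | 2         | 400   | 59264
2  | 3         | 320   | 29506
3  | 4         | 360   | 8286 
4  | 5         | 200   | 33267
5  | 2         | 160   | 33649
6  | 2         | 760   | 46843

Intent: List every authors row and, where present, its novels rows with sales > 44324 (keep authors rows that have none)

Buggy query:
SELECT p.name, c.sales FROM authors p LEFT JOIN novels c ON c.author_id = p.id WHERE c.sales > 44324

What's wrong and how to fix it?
Bug: Filtering c.sales in WHERE discards the NULL rows produced by LEFT JOIN, turning it into an inner join

Fix: Move the right-table condition into the ON clause so unmatched parents are kept

Corrected query:
SELECT p.name, c.sales FROM authors p LEFT JOIN novels c ON c.author_id = p.id AND c.sales > 44324

Result:
name    | sales
--------+------
Tolkien | NULL 
Borges  | 46843
Borges  | 59264
Asimov  | NULL 
Austen  | NULL 
Le Guin | NULL 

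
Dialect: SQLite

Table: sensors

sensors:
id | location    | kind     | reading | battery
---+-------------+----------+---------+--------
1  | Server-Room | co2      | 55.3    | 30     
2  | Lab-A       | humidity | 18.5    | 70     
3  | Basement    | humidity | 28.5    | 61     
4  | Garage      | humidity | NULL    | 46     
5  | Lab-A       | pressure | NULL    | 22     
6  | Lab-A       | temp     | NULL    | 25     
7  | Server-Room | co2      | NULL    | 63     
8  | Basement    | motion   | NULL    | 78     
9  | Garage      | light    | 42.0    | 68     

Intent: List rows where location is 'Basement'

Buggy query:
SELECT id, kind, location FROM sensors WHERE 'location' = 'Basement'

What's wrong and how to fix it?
Bug: 'location' in single quotes is a string literal, not the column; the comparison is literal-vs-literal and never true

Fix: Reference the column as location without single quotes

Corrected query:
SELECT id, kind, location FROM sensors WHERE location = 'Basement'

Result:
id | kind     | location
---+----------+---------
3  | humidity | Basement
8  | motion   | Basement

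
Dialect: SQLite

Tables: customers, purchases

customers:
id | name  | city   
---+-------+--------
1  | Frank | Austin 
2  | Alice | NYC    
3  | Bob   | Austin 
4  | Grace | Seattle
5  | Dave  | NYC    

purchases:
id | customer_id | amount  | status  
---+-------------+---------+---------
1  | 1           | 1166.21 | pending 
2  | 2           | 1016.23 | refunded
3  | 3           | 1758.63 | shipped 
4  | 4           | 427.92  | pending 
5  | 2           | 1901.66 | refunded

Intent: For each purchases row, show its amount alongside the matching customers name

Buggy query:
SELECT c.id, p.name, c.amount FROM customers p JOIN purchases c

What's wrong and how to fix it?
Bug: JOIN with no ON clause produces a cartesian product; every purchases row pairs with every customers row

Fix: Add ON c.customer_id = p.id to the JOIN

Corrected query:
SELECT c.id, p.name, c.amount FROM customers p JOIN purchases c ON c.customer_id = p.id

Result:
id | name  | amount 
---+-------+--------
1  | Frank | 1166.21
2  | Alice | 1016.23
3  | Bob   | 1758.63
4  | Grace | 427.92 
5  | Alice | 1901.66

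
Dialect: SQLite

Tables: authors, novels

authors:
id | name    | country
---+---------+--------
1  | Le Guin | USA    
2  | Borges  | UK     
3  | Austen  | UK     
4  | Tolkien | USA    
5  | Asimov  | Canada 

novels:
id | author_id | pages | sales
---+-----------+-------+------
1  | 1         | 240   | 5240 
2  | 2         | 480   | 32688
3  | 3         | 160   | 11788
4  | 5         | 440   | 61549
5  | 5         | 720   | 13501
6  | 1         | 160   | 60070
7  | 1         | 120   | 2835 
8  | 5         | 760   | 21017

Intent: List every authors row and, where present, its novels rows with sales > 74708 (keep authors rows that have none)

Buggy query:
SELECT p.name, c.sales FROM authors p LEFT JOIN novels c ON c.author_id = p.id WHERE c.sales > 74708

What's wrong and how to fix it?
Bug: A WHERE condition on the right-hand table after LEFT JOIN drops unmatched parents

Fix: Put 'c.sales > 74708' in the JOIN's ON clause instead of WHERE

Corrected query:
SELECT p.name, c.sales FROM authors p LEFT JOIN novels c ON c.author_id = p.id AND c.sales > 74708

Result:
name    | sales
--------+------
Le Guin | NULL 
Borges  | NULL 
Austen  | NULL 
Tolkien | NULL 
Asimov  | NULL 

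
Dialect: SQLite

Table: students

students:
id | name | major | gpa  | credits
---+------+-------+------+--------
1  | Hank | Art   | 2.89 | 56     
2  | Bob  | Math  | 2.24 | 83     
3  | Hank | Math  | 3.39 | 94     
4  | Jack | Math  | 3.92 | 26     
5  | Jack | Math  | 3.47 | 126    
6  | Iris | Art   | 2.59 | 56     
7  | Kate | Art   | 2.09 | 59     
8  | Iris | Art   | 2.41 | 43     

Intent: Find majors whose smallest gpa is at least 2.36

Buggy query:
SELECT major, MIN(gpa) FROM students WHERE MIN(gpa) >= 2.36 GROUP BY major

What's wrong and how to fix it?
Bug: MIN() in WHERE is a misuse of aggregate

Fix: Replace WHERE with HAVING after the GROUP BY

Corrected query:
SELECT major, MIN(gpa) FROM students GROUP BY major HAVING MIN(gpa) >= 2.36

Result:
(no rows)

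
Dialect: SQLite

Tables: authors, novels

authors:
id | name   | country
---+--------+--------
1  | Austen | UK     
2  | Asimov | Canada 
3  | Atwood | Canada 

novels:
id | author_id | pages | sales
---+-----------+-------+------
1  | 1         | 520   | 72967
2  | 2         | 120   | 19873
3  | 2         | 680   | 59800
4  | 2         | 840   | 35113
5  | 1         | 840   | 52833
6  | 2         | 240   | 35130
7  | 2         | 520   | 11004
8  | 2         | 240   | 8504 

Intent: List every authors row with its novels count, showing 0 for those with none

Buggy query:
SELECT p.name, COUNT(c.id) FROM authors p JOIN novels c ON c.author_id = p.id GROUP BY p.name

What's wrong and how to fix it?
Bug: An inner join excludes parents with zero children

Fix: Use LEFT JOIN so parents without children still appear (COUNT(c.id) gives 0)

Corrected query:
SELECT p.name, COUNT(c.id) FROM authors p LEFT JOIN novels c ON c.author_id = p.id GROUP BY p.name

Result:
name   | COUNT(c.id)
-------+------------
Asimov | 6          
Atwood | 0          
Austen | 2          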